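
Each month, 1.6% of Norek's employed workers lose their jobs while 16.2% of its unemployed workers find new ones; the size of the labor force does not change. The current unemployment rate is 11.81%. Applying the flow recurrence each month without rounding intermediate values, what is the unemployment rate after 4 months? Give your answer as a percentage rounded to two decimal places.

With a fixed labor force, u_{t+1} = u_t + s·(1−u_t) − f·u_t = u_t·(1−s−f) + s.
Here 1−s−f = 0.822 and s = 0.016.
u_1 = 0.118100 × 0.822 + 0.016 = 0.113078.
u_2 = 0.113078 × 0.822 + 0.016 = 0.108950.
u_3 = 0.108950 × 0.822 + 0.016 = 0.105557.
u_4 = 0.105557 × 0.822 + 0.016 = 0.102768.

Unemployment rate after four months ≈ 10.28%.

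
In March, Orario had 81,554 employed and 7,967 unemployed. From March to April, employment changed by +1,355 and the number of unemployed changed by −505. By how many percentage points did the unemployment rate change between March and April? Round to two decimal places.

The unemployment rate changed by −0.64 percentage points.

March: labor force = 81,554 + 7,967 = 89,521; u = 7,967/89,521 = 8.90%.
April: labor force = 82,909 + 7,462 = 90,371; u = 7,462/90,371 = 8.26%.
Change = 8.26% − 8.90% = −0.64 pp.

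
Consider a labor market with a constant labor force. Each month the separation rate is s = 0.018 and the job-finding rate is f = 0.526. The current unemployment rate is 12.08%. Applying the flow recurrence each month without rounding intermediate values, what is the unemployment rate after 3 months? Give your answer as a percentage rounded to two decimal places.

Unemployment rate after three months ≈ 4.14%.

With a fixed labor force, u_{t+1} = u_t + s·(1−u_t) − f·u_t = u_t·(1−s−f) + s.
Here 1−s−f = 0.456 and s = 0.018.
u_1 = 0.120800 × 0.456 + 0.018 = 0.073085.
u_2 = 0.073085 × 0.456 + 0.018 = 0.051327.
u_3 = 0.051327 × 0.456 + 0.018 = 0.041405.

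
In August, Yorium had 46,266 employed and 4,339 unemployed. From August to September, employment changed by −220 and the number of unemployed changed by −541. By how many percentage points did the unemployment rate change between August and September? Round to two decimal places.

August: labor force = 46,266 + 4,339 = 50,605; u = 4,339/50,605 = 8.57%.
September: labor force = 46,046 + 3,798 = 49,844; u = 3,798/49,844 = 7.62%.
Change = 7.62% − 8.57% = −0.95 pp.

The unemployment rate changed by −0.95 percentage points.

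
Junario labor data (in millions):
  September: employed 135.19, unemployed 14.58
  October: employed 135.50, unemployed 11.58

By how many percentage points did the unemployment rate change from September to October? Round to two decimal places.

September: labor force = 135.19 + 14.58 = 149.77; u = 14.58/149.77 = 9.73%.
October: labor force = 135.50 + 11.58 = 147.08; u = 11.58/147.08 = 7.87%.
Change = 7.87% − 9.73% = −1.86 pp.

The unemployment rate changed by −1.86 percentage points.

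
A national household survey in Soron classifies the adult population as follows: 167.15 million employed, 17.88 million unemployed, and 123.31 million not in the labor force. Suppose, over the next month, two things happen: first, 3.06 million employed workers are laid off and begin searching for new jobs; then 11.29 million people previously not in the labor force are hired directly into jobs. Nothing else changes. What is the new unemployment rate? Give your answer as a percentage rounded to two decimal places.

New unemployment rate ≈ 10.67%.

Initially, labor force = 167.15 + 17.88 = 185.03 million, so u = 17.88/185.03 = 9.66%.
After the first change, employed falls and unemployed rises by 3.06; labor force unchanged → E = 164.09, U = 20.94, labor force = 185.03 million.
After the second change, employed and labor force both rise by 11.29; unemployed unchanged → E = 175.38, U = 20.94, labor force = 196.32 million.
New unemployment rate = 20.94 / 196.32 = 10.67%.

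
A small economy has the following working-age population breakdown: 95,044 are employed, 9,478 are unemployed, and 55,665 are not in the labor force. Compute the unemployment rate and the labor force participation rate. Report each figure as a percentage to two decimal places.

Unemployment rate ≈ 9.07%; labor force participation rate ≈ 65.25%.

Labor force = employed + unemployed = 95,044 + 9,478 = 104,522.
Working-age population = 104,522 + 55,665 = 160,187.
Unemployment rate = 9,478 / 104,522 = 9.07%.
Labor force participation rate = 104,522 / 160,187 = 65.25%.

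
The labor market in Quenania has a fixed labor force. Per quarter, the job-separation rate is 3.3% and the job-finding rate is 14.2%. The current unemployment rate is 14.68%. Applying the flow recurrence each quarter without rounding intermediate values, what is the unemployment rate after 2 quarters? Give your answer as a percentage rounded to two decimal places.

Unemployment rate after two quarters ≈ 16.01%.

With a fixed labor force, u_{t+1} = u_t + s·(1−u_t) − f·u_t = u_t·(1−s−f) + s.
Here 1−s−f = 0.825 and s = 0.033.
u_1 = 0.146800 × 0.825 + 0.033 = 0.154110.
u_2 = 0.154110 × 0.825 + 0.033 = 0.160141.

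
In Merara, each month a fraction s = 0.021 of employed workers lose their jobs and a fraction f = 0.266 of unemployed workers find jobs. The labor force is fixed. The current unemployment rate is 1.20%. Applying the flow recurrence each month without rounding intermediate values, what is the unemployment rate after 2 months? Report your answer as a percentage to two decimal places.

Unemployment rate after two months ≈ 4.21%.

With a fixed labor force, u_{t+1} = u_t + s·(1−u_t) − f·u_t = u_t·(1−s−f) + s.
Here 1−s−f = 0.713 and s = 0.021.
u_1 = 0.012000 × 0.713 + 0.021 = 0.029556.
u_2 = 0.029556 × 0.713 + 0.021 = 0.042073.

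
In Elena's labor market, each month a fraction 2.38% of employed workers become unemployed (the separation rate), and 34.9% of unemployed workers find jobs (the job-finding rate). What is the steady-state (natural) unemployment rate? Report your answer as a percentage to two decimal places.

At steady state the flows balance: s·E = f·U, so U/(E+U) = s/(s+f).
u* = 2.38 / (2.38 + 34.9) = 2.38 / 37.28 = 6.38%.

Steady-state unemployment rate ≈ 6.38%.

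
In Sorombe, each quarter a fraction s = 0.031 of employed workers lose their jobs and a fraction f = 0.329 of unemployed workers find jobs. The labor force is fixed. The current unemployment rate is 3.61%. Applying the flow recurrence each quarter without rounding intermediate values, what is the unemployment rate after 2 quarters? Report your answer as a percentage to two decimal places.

Unemployment rate after two quarters ≈ 6.56%.

With a fixed labor force, u_{t+1} = u_t + s·(1−u_t) − f·u_t = u_t·(1−s−f) + s.
Here 1−s−f = 0.640 and s = 0.031.
u_1 = 0.036100 × 0.640 + 0.031 = 0.054104.
u_2 = 0.054104 × 0.640 + 0.031 = 0.065627.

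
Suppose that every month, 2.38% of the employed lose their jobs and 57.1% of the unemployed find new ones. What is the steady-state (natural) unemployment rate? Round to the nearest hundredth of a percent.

At steady state the flows balance: s·E = f·U, so U/(E+U) = s/(s+f).
u* = 2.38 / (2.38 + 57.1) = 2.38 / 59.48 = 4.00%.

Steady-state unemployment rate ≈ 4.00%.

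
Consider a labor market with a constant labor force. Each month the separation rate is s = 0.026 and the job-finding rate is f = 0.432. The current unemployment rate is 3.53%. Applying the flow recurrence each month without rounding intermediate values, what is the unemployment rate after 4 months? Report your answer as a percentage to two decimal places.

Unemployment rate after four months ≈ 5.49%.

With a fixed labor force, u_{t+1} = u_t + s·(1−u_t) − f·u_t = u_t·(1−s−f) + s.
Here 1−s−f = 0.542 and s = 0.026.
u_1 = 0.035300 × 0.542 + 0.026 = 0.045133.
u_2 = 0.045133 × 0.542 + 0.026 = 0.050462.
u_3 = 0.050462 × 0.542 + 0.026 = 0.053350.
u_4 = 0.053350 × 0.542 + 0.026 = 0.054916.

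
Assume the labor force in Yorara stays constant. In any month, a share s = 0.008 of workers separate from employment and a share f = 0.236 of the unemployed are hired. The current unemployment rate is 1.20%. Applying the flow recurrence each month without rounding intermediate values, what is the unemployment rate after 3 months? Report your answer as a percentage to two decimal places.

With a fixed labor force, u_{t+1} = u_t + s·(1−u_t) − f·u_t = u_t·(1−s−f) + s.
Here 1−s−f = 0.756 and s = 0.008.
u_1 = 0.012000 × 0.756 + 0.008 = 0.017072.
u_2 = 0.017072 × 0.756 + 0.008 = 0.020906.
u_3 = 0.020906 × 0.756 + 0.008 = 0.023805.

Unemployment rate after three months ≈ 2.38%.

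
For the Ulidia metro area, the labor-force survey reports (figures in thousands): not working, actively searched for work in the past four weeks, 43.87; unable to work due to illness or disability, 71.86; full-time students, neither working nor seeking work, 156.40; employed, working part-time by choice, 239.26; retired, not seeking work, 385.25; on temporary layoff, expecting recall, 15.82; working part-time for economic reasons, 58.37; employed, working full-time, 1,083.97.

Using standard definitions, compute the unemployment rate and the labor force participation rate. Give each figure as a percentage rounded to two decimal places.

Employed = 239.26 + 58.37 + 1,083.97 = 1,381.60 thousand (anyone who worked, including part-time for economic reasons, counts as employed).
Unemployed = 43.87 + 15.82 = 59.69 thousand (jobless and actively searching, or on temporary layoff).
Labor force = 1,381.60 + 59.69 = 1,441.29 thousand.
Not in labor force = 71.86 + 156.40 + 385.25 = 613.51 thousand (those not working and not actively searching are outside the labor force).
Civilian working-age population = 1,441.29 + 613.51 = 2,054.80 thousand.
Unemployment rate = 59.69 / 1,441.29 = 4.14%.
Labor force participation rate = 1,441.29 / 2,054.80 = 70.14%.

Unemployment rate ≈ 4.14%; labor force participation rate ≈ 70.14%.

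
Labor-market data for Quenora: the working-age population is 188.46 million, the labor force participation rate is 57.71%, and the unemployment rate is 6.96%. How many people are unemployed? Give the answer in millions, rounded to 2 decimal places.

About 7.57 million are unemployed.

Labor force = 0.5771 × 188.46 = 108.76 million.
Unemployed = 0.0696 × 108.76 ≈ 7.57 million.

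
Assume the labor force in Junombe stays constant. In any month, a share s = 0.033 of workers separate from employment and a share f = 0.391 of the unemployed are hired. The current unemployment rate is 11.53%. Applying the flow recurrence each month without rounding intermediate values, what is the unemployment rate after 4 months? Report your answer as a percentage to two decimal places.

With a fixed labor force, u_{t+1} = u_t + s·(1−u_t) − f·u_t = u_t·(1−s−f) + s.
Here 1−s−f = 0.576 and s = 0.033.
u_1 = 0.115300 × 0.576 + 0.033 = 0.099413.
u_2 = 0.099413 × 0.576 + 0.033 = 0.090262.
u_3 = 0.090262 × 0.576 + 0.033 = 0.084991.
u_4 = 0.084991 × 0.576 + 0.033 = 0.081955.

Unemployment rate after four months ≈ 8.20%.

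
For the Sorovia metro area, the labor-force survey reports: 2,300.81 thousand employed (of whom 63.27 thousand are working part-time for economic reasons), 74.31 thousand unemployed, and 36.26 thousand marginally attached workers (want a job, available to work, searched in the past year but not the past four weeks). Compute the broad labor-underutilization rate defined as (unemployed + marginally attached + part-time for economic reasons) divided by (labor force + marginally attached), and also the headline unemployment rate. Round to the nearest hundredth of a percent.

Labor force = 2,300.81 + 74.31 = 2,375.12 thousand.
Numerator = 74.31 + 36.26 + 63.27 = 173.84 thousand.
Denominator = 2,375.12 + 36.26 = 2,411.38 thousand.
Broad rate = 173.84 / 2,411.38 = 7.21%.
Headline unemployment rate = 74.31 / 2,375.12 = 3.13%.

Broad underutilization rate ≈ 7.21%; headline unemployment rate ≈ 3.13%.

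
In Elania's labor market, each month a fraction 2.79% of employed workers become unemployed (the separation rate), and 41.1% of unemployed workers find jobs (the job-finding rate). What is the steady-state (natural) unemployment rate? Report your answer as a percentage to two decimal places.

At steady state the flows balance: s·E = f·U, so U/(E+U) = s/(s+f).
u* = 2.79 / (2.79 + 41.1) = 2.79 / 43.89 = 6.36%.

Steady-state unemployment rate ≈ 6.36%.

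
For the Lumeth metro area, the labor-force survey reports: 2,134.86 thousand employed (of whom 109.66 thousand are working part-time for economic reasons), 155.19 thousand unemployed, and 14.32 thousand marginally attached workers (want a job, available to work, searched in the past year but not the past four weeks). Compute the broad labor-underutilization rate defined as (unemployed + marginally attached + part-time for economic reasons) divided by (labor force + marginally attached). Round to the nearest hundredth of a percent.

Labor force = 2,134.86 + 155.19 = 2,290.05 thousand.
Numerator = 155.19 + 14.32 + 109.66 = 279.17 thousand.
Denominator = 2,290.05 + 14.32 = 2,304.37 thousand.
Broad rate = 279.17 / 2,304.37 = 12.11%.

Broad underutilization rate ≈ 12.11%.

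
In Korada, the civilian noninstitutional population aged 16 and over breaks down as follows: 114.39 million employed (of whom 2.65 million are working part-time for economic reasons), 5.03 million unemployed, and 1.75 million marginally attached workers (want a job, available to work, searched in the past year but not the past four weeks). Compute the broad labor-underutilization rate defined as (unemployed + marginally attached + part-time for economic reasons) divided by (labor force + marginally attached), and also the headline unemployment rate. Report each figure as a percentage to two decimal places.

Broad underutilization rate ≈ 7.78%; headline unemployment rate ≈ 4.21%.

Labor force = 114.39 + 5.03 = 119.42 million.
Numerator = 5.03 + 1.75 + 2.65 = 9.43 million.
Denominator = 119.42 + 1.75 = 121.17 million.
Broad rate = 9.43 / 121.17 = 7.78%.
Headline unemployment rate = 5.03 / 119.42 = 4.21%.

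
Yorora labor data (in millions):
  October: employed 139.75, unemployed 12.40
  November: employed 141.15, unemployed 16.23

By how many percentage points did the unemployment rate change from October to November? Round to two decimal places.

October: labor force = 139.75 + 12.40 = 152.15; u = 12.40/152.15 = 8.15%.
November: labor force = 141.15 + 16.23 = 157.38; u = 16.23/157.38 = 10.31%.
Change = 10.31% − 8.15% = +2.16 pp.

The unemployment rate changed by +2.16 percentage points.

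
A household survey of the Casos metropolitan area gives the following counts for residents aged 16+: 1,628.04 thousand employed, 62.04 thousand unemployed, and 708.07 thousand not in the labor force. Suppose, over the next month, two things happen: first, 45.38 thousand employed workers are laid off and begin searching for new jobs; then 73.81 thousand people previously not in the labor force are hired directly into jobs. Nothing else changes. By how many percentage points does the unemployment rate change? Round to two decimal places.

The unemployment rate changes by +2.42 percentage points.

Initially, labor force = 1,628.04 + 62.04 = 1,690.08 thousand, so u = 62.04/1,690.08 = 3.67%.
After the first change, employed falls and unemployed rises by 45.38; labor force unchanged → E = 1,582.66, U = 107.42, labor force = 1,690.08 thousand.
After the second change, employed and labor force both rise by 73.81; unemployed unchanged → E = 1,656.47, U = 107.42, labor force = 1,763.89 thousand.
New unemployment rate = 107.42 / 1,763.89 = 6.09%.
Change = 6.09% − 3.67% = +2.42 percentage points.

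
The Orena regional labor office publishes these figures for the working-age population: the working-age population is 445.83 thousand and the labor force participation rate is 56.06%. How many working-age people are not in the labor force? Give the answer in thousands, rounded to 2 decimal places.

Share not in the labor force = 1 − 0.5606 = 0.4394.
Not in labor force = 0.4394 × 445.83 ≈ 195.90 thousand.

About 195.90 thousand are not in the labor force.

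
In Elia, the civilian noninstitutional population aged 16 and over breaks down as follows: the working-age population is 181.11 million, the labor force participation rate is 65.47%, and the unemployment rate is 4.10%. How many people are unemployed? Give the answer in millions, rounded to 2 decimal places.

Labor force = 0.6547 × 181.11 = 118.57 million.
Unemployed = 0.0410 × 118.57 ≈ 4.86 million.

About 4.86 million are unemployed.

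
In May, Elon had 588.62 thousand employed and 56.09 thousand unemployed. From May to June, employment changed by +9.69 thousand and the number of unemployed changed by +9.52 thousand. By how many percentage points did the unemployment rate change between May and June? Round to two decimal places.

May: labor force = 588.62 + 56.09 = 644.71; u = 56.09/644.71 = 8.70%.
June: labor force = 598.31 + 65.61 = 663.92; u = 65.61/663.92 = 9.88%.
Change = 9.88% − 8.70% = +1.18 pp.

The unemployment rate changed by +1.18 percentage points.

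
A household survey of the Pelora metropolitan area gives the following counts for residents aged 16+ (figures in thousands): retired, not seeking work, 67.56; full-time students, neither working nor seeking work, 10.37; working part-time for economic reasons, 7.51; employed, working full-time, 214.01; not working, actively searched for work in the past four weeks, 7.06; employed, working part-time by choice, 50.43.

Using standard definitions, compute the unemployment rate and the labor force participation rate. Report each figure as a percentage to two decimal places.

Unemployment rate ≈ 2.53%; labor force participation rate ≈ 78.17%.

Employed = 7.51 + 214.01 + 50.43 = 271.95 thousand (anyone who worked, including part-time for economic reasons, counts as employed).
Unemployed = 7.06 thousand.
Labor force = 271.95 + 7.06 = 279.01 thousand.
Not in labor force = 67.56 + 10.37 = 77.93 thousand (those not working and not actively searching are outside the labor force).
Civilian working-age population = 279.01 + 77.93 = 356.94 thousand.
Unemployment rate = 7.06 / 279.01 = 2.53%.
Labor force participation rate = 279.01 / 356.94 = 78.17%.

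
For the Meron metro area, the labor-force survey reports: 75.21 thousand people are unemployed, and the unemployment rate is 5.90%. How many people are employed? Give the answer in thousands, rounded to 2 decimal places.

Labor force = U / u = 75.21 / 0.0590 ≈ 1,274.75 thousand.
Employed = labor force − unemployed = 1,274.75 − 75.21 = 1,199.54 thousand.

About 1,199.54 thousand are employed.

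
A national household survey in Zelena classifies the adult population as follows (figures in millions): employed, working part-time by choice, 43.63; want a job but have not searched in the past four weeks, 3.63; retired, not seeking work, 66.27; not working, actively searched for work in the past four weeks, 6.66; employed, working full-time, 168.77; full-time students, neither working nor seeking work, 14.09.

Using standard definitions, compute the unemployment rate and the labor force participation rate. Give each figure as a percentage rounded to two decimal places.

Unemployment rate ≈ 3.04%; labor force participation rate ≈ 72.29%.

Employed = 43.63 + 168.77 = 212.40 million.
Unemployed = 6.66 million.
Labor force = 212.40 + 6.66 = 219.06 million.
Not in labor force = 3.63 + 66.27 + 14.09 = 83.99 million (those not working and not actively searching are outside the labor force — including those who want a job but have given up searching).
Civilian working-age population = 219.06 + 83.99 = 303.05 million.
Unemployment rate = 6.66 / 219.06 = 3.04%.
Labor force participation rate = 219.06 / 303.05 = 72.29%.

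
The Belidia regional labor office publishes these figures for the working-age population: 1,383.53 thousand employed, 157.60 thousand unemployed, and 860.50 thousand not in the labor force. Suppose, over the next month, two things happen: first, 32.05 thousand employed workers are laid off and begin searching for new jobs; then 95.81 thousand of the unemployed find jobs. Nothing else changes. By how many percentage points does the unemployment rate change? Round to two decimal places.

The unemployment rate changes by −4.14 percentage points.

Initially, labor force = 1,383.53 + 157.60 = 1,541.13 thousand, so u = 157.60/1,541.13 = 10.23%.
After the first change, employed falls and unemployed rises by 32.05; labor force unchanged → E = 1,351.48, U = 189.65, labor force = 1,541.13 thousand.
After the second change, unemployed falls and employed rises by 95.81; labor force unchanged → E = 1,447.29, U = 93.84, labor force = 1,541.13 thousand.
New unemployment rate = 93.84 / 1,541.13 = 6.09%.
Change = 6.09% − 10.23% = −4.14 percentage points.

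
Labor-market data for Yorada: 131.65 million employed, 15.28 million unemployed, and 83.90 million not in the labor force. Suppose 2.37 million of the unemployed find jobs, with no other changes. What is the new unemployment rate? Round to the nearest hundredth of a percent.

New unemployment rate ≈ 8.79%.

Initially, labor force = 131.65 + 15.28 = 146.93 million, so u = 15.28/146.93 = 10.40%.
After the change, unemployed falls and employed rises by 2.37; labor force unchanged → E = 134.02, U = 12.91, labor force = 146.93 million.
New unemployment rate = 12.91 / 146.93 = 8.79%.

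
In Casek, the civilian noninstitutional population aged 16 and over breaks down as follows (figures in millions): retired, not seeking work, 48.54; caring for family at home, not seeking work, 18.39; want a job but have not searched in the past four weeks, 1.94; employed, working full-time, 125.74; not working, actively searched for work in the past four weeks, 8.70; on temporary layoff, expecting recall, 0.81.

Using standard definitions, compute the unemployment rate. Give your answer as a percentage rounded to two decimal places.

Unemployment rate ≈ 7.03%.

Employed = 125.74 million.
Unemployed = 8.70 + 0.81 = 9.51 million (jobless and actively searching, or on temporary layoff).
Labor force = 125.74 + 9.51 = 135.25 million.
Unemployment rate = 9.51 / 135.25 = 7.03%.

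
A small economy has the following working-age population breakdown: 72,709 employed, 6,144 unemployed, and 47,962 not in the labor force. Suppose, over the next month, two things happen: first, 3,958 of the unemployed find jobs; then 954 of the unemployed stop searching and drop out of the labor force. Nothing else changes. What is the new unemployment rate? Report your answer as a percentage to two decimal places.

Initially, labor force = 72,709 + 6,144 = 78,853, so u = 6,144/78,853 = 7.79%.
After the first change, unemployed falls and employed rises by 3,958; labor force unchanged → E = 76,667, U = 2,186, labor force = 78,853.
After the second change, unemployed and labor force both fall by 954 → E = 76,667, U = 1,232, labor force = 77,899.
New unemployment rate = 1,232 / 77,899 = 1.58%.

New unemployment rate ≈ 1.58%.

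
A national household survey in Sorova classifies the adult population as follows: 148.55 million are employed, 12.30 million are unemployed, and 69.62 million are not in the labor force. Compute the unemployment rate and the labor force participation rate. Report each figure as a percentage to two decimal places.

Labor force = employed + unemployed = 148.55 + 12.30 = 160.85 million.
Working-age population = 160.85 + 69.62 = 230.47 million.
Unemployment rate = 12.30 / 160.85 = 7.65%.
Labor force participation rate = 160.85 / 230.47 = 69.79%.

Unemployment rate ≈ 7.65%; labor force participation rate ≈ 69.79%.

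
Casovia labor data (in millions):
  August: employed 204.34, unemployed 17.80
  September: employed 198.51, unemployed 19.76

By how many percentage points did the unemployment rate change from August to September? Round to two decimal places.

The unemployment rate changed by +1.04 percentage points.

August: labor force = 204.34 + 17.80 = 222.14; u = 17.80/222.14 = 8.01%.
September: labor force = 198.51 + 19.76 = 218.27; u = 19.76/218.27 = 9.05%.
Change = 9.05% − 8.01% = +1.04 pp.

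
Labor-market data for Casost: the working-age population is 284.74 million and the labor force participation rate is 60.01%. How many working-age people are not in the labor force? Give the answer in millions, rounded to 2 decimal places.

About 113.87 million are not in the labor force.

Share not in the labor force = 1 − 0.6001 = 0.3999.
Not in labor force = 0.3999 × 284.74 ≈ 113.87 million.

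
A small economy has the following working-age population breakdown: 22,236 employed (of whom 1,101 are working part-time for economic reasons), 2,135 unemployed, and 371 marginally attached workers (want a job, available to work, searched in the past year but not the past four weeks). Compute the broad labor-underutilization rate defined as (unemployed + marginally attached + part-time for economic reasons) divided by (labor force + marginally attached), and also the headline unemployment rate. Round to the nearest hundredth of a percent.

Labor force = 22,236 + 2,135 = 24,371.
Numerator = 2,135 + 371 + 1,101 = 3,607.
Denominator = 24,371 + 371 = 24,742.
Broad rate = 3,607 / 24,742 = 14.58%.
Headline unemployment rate = 2,135 / 24,371 = 8.76%.

Broad underutilization rate ≈ 14.58%; headline unemployment rate ≈ 8.76%.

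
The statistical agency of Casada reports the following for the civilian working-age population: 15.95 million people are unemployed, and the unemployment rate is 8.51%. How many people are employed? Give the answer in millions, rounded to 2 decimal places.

Labor force = U / u = 15.95 / 0.0851 ≈ 187.43 million.
Employed = labor force − unemployed = 187.43 − 15.95 = 171.48 million.

About 171.48 million are employed.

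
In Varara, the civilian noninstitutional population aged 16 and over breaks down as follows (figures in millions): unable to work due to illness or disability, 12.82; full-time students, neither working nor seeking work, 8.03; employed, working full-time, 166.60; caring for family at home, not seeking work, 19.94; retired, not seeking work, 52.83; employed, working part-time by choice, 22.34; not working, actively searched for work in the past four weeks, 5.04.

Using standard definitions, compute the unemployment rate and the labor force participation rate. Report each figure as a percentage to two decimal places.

Employed = 166.60 + 22.34 = 188.94 million.
Unemployed = 5.04 million.
Labor force = 188.94 + 5.04 = 193.98 million.
Not in labor force = 12.82 + 8.03 + 19.94 + 52.83 = 93.62 million (those not working and not actively searching are outside the labor force).
Civilian working-age population = 193.98 + 93.62 = 287.60 million.
Unemployment rate = 5.04 / 193.98 = 2.60%.
Labor force participation rate = 193.98 / 287.60 = 67.45%.

Unemployment rate ≈ 2.60%; labor force participation rate ≈ 67.45%.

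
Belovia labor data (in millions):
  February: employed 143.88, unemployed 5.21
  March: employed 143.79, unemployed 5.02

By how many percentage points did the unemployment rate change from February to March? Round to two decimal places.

The unemployment rate changed by −0.12 percentage points.

February: labor force = 143.88 + 5.21 = 149.09; u = 5.21/149.09 = 3.49%.
March: labor force = 143.79 + 5.02 = 148.81; u = 5.02/148.81 = 3.37%.
Change = 3.37% − 3.49% = −0.12 pp.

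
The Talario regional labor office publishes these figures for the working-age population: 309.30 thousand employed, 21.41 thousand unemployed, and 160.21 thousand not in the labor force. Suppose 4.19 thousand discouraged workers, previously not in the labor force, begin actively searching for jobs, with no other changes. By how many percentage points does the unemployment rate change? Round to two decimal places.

Initially, labor force = 309.30 + 21.41 = 330.71 thousand, so u = 21.41/330.71 = 6.47%.
After the change, unemployed and labor force both rise by 4.19 → E = 309.30, U = 25.60, labor force = 334.90 thousand.
New unemployment rate = 25.60 / 334.90 = 7.64%.
Change = 7.64% − 6.47% = +1.17 percentage points.

The unemployment rate changes by +1.17 percentage points.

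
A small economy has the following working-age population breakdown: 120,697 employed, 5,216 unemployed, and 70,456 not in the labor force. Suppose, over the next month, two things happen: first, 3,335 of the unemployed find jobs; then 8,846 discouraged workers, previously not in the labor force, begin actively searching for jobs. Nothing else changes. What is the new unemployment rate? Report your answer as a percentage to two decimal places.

New unemployment rate ≈ 7.96%.

Initially, labor force = 120,697 + 5,216 = 125,913, so u = 5,216/125,913 = 4.14%.
After the first change, unemployed falls and employed rises by 3,335; labor force unchanged → E = 124,032, U = 1,881, labor force = 125,913.
After the second change, unemployed and labor force both rise by 8,846 → E = 124,032, U = 10,727, labor force = 134,759.
New unemployment rate = 10,727 / 134,759 = 7.96%.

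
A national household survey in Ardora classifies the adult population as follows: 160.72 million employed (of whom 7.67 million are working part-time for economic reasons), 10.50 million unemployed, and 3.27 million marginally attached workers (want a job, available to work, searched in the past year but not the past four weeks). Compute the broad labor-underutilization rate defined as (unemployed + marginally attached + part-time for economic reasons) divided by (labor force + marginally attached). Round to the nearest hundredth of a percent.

Labor force = 160.72 + 10.50 = 171.22 million.
Numerator = 10.50 + 3.27 + 7.67 = 21.44 million.
Denominator = 171.22 + 3.27 = 174.49 million.
Broad rate = 21.44 / 174.49 = 12.29%.

Broad underutilization rate ≈ 12.29%.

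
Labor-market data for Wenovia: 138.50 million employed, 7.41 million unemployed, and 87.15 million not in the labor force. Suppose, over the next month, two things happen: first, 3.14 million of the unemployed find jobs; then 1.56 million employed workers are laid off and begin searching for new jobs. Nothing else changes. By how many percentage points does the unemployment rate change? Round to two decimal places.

The unemployment rate changes by −1.08 percentage points.

Initially, labor force = 138.50 + 7.41 = 145.91 million, so u = 7.41/145.91 = 5.08%.
After the first change, unemployed falls and employed rises by 3.14; labor force unchanged → E = 141.64, U = 4.27, labor force = 145.91 million.
After the second change, employed falls and unemployed rises by 1.56; labor force unchanged → E = 140.08, U = 5.83, labor force = 145.91 million.
New unemployment rate = 5.83 / 145.91 = 4.00%.
Change = 4.00% − 5.08% = −1.08 percentage points.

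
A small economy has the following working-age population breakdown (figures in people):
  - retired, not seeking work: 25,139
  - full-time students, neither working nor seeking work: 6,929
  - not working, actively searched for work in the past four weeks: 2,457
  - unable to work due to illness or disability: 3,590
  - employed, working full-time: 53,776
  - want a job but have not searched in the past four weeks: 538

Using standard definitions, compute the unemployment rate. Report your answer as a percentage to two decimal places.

Unemployment rate ≈ 4.37%.

Employed = 53,776.
Unemployed = 2,457.
Labor force = 53,776 + 2,457 = 56,233.
Unemployment rate = 2,457 / 56,233 = 4.37%.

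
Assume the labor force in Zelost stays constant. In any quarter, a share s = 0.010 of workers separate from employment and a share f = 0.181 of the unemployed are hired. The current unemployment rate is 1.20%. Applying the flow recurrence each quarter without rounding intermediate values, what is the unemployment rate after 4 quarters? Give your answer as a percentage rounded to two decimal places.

Unemployment rate after four quarters ≈ 3.51%.

With a fixed labor force, u_{t+1} = u_t + s·(1−u_t) − f·u_t = u_t·(1−s−f) + s.
Here 1−s−f = 0.809 and s = 0.010.
u_1 = 0.012000 × 0.809 + 0.010 = 0.019708.
u_2 = 0.019708 × 0.809 + 0.010 = 0.025944.
u_3 = 0.025944 × 0.809 + 0.010 = 0.030989.
u_4 = 0.030989 × 0.809 + 0.010 = 0.035070.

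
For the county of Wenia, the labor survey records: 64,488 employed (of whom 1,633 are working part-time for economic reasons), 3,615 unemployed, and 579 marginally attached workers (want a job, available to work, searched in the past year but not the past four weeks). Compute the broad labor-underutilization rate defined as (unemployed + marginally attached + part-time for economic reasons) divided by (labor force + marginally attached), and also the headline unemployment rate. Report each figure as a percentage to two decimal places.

Broad underutilization rate ≈ 8.48%; headline unemployment rate ≈ 5.31%.

Labor force = 64,488 + 3,615 = 68,103.
Numerator = 3,615 + 579 + 1,633 = 5,827.
Denominator = 68,103 + 579 = 68,682.
Broad rate = 5,827 / 68,682 = 8.48%.
Headline unemployment rate = 3,615 / 68,103 = 5.31%.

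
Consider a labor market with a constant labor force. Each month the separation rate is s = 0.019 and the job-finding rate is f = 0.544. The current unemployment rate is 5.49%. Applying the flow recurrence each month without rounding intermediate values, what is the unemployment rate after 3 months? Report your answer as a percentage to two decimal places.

Unemployment rate after three months ≈ 3.55%.

With a fixed labor force, u_{t+1} = u_t + s·(1−u_t) − f·u_t = u_t·(1−s−f) + s.
Here 1−s−f = 0.437 and s = 0.019.
u_1 = 0.054900 × 0.437 + 0.019 = 0.042991.
u_2 = 0.042991 × 0.437 + 0.019 = 0.037787.
u_3 = 0.037787 × 0.437 + 0.019 = 0.035513.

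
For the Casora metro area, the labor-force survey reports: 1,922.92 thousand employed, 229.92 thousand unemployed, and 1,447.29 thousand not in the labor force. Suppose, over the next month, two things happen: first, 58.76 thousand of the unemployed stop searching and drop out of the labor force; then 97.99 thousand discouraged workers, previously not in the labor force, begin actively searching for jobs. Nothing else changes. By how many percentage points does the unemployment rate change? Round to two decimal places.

Initially, labor force = 1,922.92 + 229.92 = 2,152.84 thousand, so u = 229.92/2,152.84 = 10.68%.
After the first change, unemployed and labor force both fall by 58.76 → E = 1,922.92, U = 171.16, labor force = 2,094.08 thousand.
After the second change, unemployed and labor force both rise by 97.99 → E = 1,922.92, U = 269.15, labor force = 2,192.07 thousand.
New unemployment rate = 269.15 / 2,192.07 = 12.28%.
Change = 12.28% − 10.68% = +1.60 percentage points.

The unemployment rate changes by +1.60 percentage points.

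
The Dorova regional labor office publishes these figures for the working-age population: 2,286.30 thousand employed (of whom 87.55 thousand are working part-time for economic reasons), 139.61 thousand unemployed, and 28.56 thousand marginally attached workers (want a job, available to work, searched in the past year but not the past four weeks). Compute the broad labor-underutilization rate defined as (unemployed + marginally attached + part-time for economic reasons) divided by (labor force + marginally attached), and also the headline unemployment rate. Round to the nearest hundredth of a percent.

Broad underutilization rate ≈ 10.42%; headline unemployment rate ≈ 5.75%.

Labor force = 2,286.30 + 139.61 = 2,425.91 thousand.
Numerator = 139.61 + 28.56 + 87.55 = 255.72 thousand.
Denominator = 2,425.91 + 28.56 = 2,454.47 thousand.
Broad rate = 255.72 / 2,454.47 = 10.42%.
Headline unemployment rate = 139.61 / 2,425.91 = 5.75%.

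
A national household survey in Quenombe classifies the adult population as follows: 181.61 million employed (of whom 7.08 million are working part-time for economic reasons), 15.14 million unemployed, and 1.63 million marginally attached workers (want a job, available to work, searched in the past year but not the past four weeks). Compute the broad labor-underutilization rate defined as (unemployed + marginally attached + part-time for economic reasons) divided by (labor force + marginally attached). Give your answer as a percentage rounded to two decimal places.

Labor force = 181.61 + 15.14 = 196.75 million.
Numerator = 15.14 + 1.63 + 7.08 = 23.85 million.
Denominator = 196.75 + 1.63 = 198.38 million.
Broad rate = 23.85 / 198.38 = 12.02%.

Broad underutilization rate ≈ 12.02%.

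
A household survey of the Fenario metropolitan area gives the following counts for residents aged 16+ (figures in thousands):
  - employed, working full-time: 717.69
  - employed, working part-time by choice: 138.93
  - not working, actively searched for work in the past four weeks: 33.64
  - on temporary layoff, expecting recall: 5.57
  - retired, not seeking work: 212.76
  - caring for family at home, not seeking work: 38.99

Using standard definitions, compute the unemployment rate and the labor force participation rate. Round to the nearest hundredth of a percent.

Unemployment rate ≈ 4.38%; labor force participation rate ≈ 78.06%.

Employed = 717.69 + 138.93 = 856.62 thousand.
Unemployed = 33.64 + 5.57 = 39.21 thousand (jobless and actively searching, or on temporary layoff).
Labor force = 856.62 + 39.21 = 895.83 thousand.
Not in labor force = 212.76 + 38.99 = 251.75 thousand (those not working and not actively searching are outside the labor force).
Civilian working-age population = 895.83 + 251.75 = 1,147.58 thousand.
Unemployment rate = 39.21 / 895.83 = 4.38%.
Labor force participation rate = 895.83 / 1,147.58 = 78.06%.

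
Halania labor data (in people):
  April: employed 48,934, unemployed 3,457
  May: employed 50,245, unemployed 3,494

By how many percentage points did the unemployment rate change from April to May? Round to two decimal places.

The unemployment rate changed by −0.10 percentage points.

April: labor force = 48,934 + 3,457 = 52,391; u = 3,457/52,391 = 6.60%.
May: labor force = 50,245 + 3,494 = 53,739; u = 3,494/53,739 = 6.50%.
Change = 6.50% − 6.60% = −0.10 pp.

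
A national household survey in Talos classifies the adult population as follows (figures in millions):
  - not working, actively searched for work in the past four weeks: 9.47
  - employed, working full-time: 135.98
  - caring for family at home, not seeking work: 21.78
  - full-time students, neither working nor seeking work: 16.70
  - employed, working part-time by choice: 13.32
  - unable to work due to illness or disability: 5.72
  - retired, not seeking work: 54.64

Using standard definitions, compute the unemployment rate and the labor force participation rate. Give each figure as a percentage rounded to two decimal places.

Unemployment rate ≈ 5.96%; labor force participation rate ≈ 61.63%.

Employed = 135.98 + 13.32 = 149.30 million.
Unemployed = 9.47 million.
Labor force = 149.30 + 9.47 = 158.77 million.
Not in labor force = 21.78 + 16.70 + 5.72 + 54.64 = 98.84 million (those not working and not actively searching are outside the labor force).
Civilian working-age population = 158.77 + 98.84 = 257.61 million.
Unemployment rate = 9.47 / 158.77 = 5.96%.
Labor force participation rate = 158.77 / 257.61 = 61.63%.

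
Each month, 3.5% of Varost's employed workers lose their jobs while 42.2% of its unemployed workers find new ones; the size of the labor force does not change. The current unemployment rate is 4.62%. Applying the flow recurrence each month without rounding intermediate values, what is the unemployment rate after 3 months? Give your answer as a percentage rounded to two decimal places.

With a fixed labor force, u_{t+1} = u_t + s·(1−u_t) − f·u_t = u_t·(1−s−f) + s.
Here 1−s−f = 0.543 and s = 0.035.
u_1 = 0.046200 × 0.543 + 0.035 = 0.060087.
u_2 = 0.060087 × 0.543 + 0.035 = 0.067627.
u_3 = 0.067627 × 0.543 + 0.035 = 0.071721.

Unemployment rate after three months ≈ 7.17%.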